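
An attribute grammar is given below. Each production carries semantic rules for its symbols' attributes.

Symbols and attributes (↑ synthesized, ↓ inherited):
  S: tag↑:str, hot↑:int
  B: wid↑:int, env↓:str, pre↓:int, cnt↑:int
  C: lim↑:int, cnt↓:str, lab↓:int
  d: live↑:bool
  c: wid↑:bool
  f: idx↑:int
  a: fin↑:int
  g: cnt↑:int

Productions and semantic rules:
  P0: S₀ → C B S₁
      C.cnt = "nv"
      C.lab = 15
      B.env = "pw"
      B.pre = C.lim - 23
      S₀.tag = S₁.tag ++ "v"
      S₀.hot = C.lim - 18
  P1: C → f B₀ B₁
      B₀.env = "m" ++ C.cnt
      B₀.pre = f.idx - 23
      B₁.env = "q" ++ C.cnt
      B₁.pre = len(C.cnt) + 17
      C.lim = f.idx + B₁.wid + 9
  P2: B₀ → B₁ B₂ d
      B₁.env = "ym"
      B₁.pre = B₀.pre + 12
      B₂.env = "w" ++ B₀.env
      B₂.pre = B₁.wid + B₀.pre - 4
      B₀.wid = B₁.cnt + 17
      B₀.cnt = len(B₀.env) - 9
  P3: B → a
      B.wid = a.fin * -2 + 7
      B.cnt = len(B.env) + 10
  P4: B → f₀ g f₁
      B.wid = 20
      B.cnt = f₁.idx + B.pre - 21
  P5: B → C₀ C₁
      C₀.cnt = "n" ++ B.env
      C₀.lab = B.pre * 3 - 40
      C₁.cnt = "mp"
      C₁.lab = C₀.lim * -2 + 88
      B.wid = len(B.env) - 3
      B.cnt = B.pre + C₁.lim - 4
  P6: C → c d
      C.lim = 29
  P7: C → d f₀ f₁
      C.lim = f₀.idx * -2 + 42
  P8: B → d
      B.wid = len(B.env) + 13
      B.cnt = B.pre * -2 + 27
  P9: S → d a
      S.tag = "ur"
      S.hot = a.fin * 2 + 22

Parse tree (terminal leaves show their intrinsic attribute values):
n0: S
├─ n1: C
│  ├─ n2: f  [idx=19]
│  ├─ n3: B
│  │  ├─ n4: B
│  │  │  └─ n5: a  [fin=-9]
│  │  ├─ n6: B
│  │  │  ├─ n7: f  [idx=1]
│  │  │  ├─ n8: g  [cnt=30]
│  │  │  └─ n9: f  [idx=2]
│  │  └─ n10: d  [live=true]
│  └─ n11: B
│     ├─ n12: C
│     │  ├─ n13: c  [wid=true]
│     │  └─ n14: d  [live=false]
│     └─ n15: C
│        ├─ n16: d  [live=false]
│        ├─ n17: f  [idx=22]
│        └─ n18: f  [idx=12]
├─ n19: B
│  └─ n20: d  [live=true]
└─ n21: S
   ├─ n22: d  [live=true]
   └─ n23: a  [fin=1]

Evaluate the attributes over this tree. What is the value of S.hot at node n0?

10

1. n1.cnt = "nv"  ["nv"]
2. n1.lab = 15  [15]
3. n2.idx = 19  [terminal]
4. n3.env = "mnv"  ["m" ++ C.cnt]
5. n3.pre = -4  [f.idx - 23]
6. n4.env = "ym"  ["ym"]
7. n4.pre = 8  [B₀.pre + 12]
8. n5.fin = -9  [terminal]
9. n4.wid = 25  [a.fin * -2 + 7]
10. n4.cnt = 12  [len(B.env) + 10]
11. n6.env = "wmnv"  ["w" ++ B₀.env]
12. n6.pre = 17  [B₁.wid + B₀.pre - 4]
13. n7.idx = 1  [terminal]
14. n8.cnt = 30  [terminal]
15. n9.idx = 2  [terminal]
16. n6.wid = 20  [20]
17. n6.cnt = -2  [f₁.idx + B.pre - 21]
18. n10.live = true  [terminal]
19. n3.wid = 29  [B₁.cnt + 17]
20. n3.cnt = -6  [len(B₀.env) - 9]
21. n11.env = "qnv"  ["q" ++ C.cnt]
22. n11.pre = 19  [len(C.cnt) + 17]
23. n12.cnt = "nqnv"  ["n" ++ B.env]
24. n12.lab = 17  [B.pre * 3 - 40]
25. n13.wid = true  [terminal]
26. n14.live = false  [terminal]
27. n12.lim = 29  [29]
28. n15.cnt = "mp"  ["mp"]
29. n15.lab = 30  [C₀.lim * -2 + 88]
30. n16.live = false  [terminal]
31. n17.idx = 22  [terminal]
32. n18.idx = 12  [terminal]
33. n15.lim = -2  [f₀.idx * -2 + 42]
34. n11.wid = 0  [len(B.env) - 3]
35. n11.cnt = 13  [B.pre + C₁.lim - 4]
36. n1.lim = 28  [f.idx + B₁.wid + 9]
37. n19.env = "pw"  ["pw"]
38. n19.pre = 5  [C.lim - 23]
39. n20.live = true  [terminal]
40. n19.wid = 15  [len(B.env) + 13]
41. n19.cnt = 17  [B.pre * -2 + 27]
42. n22.live = true  [terminal]
43. n23.fin = 1  [terminal]
44. n21.tag = "ur"  ["ur"]
45. n21.hot = 24  [a.fin * 2 + 22]
46. n0.tag = "urv"  [S₁.tag ++ "v"]
47. n0.hot = 10  [C.lim - 18]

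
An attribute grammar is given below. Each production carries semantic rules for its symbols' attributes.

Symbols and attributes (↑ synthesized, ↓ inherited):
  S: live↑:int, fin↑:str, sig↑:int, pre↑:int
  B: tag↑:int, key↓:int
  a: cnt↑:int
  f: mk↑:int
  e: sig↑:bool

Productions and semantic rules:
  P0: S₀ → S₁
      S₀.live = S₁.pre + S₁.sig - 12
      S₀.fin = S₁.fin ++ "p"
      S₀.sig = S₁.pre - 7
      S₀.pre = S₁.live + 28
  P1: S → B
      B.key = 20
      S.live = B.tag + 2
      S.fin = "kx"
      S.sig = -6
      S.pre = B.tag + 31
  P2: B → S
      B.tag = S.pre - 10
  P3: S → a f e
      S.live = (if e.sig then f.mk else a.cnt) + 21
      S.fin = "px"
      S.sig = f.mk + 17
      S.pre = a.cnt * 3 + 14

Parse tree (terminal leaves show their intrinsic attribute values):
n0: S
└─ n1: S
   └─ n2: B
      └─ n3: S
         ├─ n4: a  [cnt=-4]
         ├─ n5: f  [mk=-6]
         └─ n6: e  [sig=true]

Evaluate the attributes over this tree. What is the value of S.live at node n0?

5

1. n2.key = 20  [20]
2. n4.cnt = -4  [terminal]
3. n5.mk = -6  [terminal]
4. n6.sig = true  [terminal]
5. n3.live = 15  [(if e.sig then f.mk else a.cnt) + 21]
6. n3.fin = "px"  ["px"]
7. n3.sig = 11  [f.mk + 17]
8. n3.pre = 2  [a.cnt * 3 + 14]
9. n2.tag = -8  [S.pre - 10]
10. n1.live = -6  [B.tag + 2]
11. n1.fin = "kx"  ["kx"]
12. n1.sig = -6  [-6]
13. n1.pre = 23  [B.tag + 31]
14. n0.live = 5  [S₁.pre + S₁.sig - 12]
15. n0.fin = "kxp"  [S₁.fin ++ "p"]
16. n0.sig = 16  [S₁.pre - 7]
17. n0.pre = 22  [S₁.live + 28]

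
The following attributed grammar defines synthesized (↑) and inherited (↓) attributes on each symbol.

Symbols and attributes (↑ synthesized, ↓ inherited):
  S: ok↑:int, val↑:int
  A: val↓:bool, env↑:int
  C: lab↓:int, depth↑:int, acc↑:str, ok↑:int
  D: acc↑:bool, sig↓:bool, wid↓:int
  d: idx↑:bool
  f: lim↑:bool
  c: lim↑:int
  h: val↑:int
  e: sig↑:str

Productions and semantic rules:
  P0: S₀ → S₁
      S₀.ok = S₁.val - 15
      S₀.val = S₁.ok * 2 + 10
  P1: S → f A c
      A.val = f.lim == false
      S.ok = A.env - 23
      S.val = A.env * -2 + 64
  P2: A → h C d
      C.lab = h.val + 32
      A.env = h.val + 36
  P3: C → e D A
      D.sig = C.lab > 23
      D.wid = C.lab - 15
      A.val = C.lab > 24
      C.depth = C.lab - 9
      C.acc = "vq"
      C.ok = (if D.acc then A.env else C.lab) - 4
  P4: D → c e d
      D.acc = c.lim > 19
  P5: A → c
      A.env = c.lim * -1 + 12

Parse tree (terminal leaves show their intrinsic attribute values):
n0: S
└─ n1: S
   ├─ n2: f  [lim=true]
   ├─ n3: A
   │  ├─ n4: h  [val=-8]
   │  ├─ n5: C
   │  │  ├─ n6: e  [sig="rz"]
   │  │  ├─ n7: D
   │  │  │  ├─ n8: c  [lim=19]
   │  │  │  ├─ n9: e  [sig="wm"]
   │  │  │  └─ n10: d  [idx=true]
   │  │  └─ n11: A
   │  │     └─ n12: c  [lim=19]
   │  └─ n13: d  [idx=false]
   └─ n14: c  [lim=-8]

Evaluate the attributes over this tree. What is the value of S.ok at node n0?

-7

1. n2.lim = true  [terminal]
2. n3.val = false  [f.lim == false]
3. n4.val = -8  [terminal]
4. n5.lab = 24  [h.val + 32]
5. n6.sig = "rz"  [terminal]
6. n7.sig = true  [C.lab > 23]
7. n7.wid = 9  [C.lab - 15]
8. n8.lim = 19  [terminal]
9. n9.sig = "wm"  [terminal]
10. n10.idx = true  [terminal]
11. n7.acc = false  [c.lim > 19]
12. n11.val = false  [C.lab > 24]
13. n12.lim = 19  [terminal]
14. n11.env = -7  [c.lim * -1 + 12]
15. n5.depth = 15  [C.lab - 9]
16. n5.acc = "vq"  ["vq"]
17. n5.ok = 20  [(if D.acc then A.env else C.lab) - 4]
18. n13.idx = false  [terminal]
19. n3.env = 28  [h.val + 36]
20. n14.lim = -8  [terminal]
21. n1.ok = 5  [A.env - 23]
22. n1.val = 8  [A.env * -2 + 64]
23. n0.ok = -7  [S₁.val - 15]
24. n0.val = 20  [S₁.ok * 2 + 10]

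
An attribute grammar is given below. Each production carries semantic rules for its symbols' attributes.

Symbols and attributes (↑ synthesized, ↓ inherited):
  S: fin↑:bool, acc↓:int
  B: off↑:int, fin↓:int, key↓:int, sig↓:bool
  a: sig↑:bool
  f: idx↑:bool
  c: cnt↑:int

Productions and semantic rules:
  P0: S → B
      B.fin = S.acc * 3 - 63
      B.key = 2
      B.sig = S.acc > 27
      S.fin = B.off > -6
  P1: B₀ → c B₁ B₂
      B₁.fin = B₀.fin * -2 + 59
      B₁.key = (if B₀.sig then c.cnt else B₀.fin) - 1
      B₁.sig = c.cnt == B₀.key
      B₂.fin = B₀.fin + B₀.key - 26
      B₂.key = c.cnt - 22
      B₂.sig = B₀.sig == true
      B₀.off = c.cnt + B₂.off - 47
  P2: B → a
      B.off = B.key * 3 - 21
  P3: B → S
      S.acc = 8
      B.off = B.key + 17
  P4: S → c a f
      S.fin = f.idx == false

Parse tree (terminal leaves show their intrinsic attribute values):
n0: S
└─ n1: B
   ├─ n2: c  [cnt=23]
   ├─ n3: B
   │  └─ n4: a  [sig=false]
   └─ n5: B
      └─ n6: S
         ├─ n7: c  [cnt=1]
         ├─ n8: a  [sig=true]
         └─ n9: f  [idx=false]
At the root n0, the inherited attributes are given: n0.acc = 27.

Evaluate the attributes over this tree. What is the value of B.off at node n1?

1. n0.acc = 27  [given at root]
2. n1.fin = 18  [S.acc * 3 - 63]
3. n1.key = 2  [2]
4. n1.sig = false  [S.acc > 27]
5. n2.cnt = 23  [terminal]
6. n3.fin = 23  [B₀.fin * -2 + 59]
7. n3.key = 17  [(if B₀.sig then c.cnt else B₀.fin) - 1]
8. n3.sig = false  [c.cnt == B₀.key]
9. n4.sig = false  [terminal]
10. n3.off = 30  [B.key * 3 - 21]
11. n5.fin = -6  [B₀.fin + B₀.key - 26]
12. n5.key = 1  [c.cnt - 22]
13. n5.sig = false  [B₀.sig == true]
14. n6.acc = 8  [8]
15. n7.cnt = 1  [terminal]
16. n8.sig = true  [terminal]
17. n9.idx = false  [terminal]
18. n6.fin = true  [f.idx == false]
19. n5.off = 18  [B.key + 17]
20. n1.off = -6  [c.cnt + B₂.off - 47]
21. n0.fin = false  [B.off > -6]

-6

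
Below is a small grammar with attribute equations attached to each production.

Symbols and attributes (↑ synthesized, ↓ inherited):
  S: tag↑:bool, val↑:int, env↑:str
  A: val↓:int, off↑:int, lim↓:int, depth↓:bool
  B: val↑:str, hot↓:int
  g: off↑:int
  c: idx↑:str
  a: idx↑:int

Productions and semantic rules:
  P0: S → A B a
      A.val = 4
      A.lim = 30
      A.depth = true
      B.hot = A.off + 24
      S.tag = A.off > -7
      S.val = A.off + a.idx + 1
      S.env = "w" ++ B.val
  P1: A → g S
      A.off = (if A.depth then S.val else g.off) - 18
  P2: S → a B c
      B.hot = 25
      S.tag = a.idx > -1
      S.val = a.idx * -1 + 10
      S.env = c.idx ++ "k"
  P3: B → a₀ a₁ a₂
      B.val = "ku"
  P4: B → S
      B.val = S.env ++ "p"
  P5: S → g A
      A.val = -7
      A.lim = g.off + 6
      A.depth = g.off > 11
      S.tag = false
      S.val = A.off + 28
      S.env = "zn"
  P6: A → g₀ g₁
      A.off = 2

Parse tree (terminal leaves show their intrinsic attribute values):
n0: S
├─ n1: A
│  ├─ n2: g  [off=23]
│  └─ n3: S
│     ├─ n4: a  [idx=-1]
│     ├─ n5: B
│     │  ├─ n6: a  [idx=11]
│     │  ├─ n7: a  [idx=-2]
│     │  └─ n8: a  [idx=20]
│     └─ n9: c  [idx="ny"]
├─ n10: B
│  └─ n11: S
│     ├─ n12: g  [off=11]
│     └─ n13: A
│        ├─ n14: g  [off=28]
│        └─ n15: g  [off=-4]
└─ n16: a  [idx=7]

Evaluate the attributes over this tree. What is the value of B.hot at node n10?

1. n1.val = 4  [4]
2. n1.lim = 30  [30]
3. n1.depth = true  [true]
4. n2.off = 23  [terminal]
5. n4.idx = -1  [terminal]
6. n5.hot = 25  [25]
7. n6.idx = 11  [terminal]
8. n7.idx = -2  [terminal]
9. n8.idx = 20  [terminal]
10. n5.val = "ku"  ["ku"]
11. n9.idx = "ny"  [terminal]
12. n3.tag = false  [a.idx > -1]
13. n3.val = 11  [a.idx * -1 + 10]
14. n3.env = "nyk"  [c.idx ++ "k"]
15. n1.off = -7  [(if A.depth then S.val else g.off) - 18]
16. n10.hot = 17  [A.off + 24]
17. n12.off = 11  [terminal]
18. n13.val = -7  [-7]
19. n13.lim = 17  [g.off + 6]
20. n13.depth = false  [g.off > 11]
21. n14.off = 28  [terminal]
22. n15.off = -4  [terminal]
23. n13.off = 2  [2]
24. n11.tag = false  [false]
25. n11.val = 30  [A.off + 28]
26. n11.env = "zn"  ["zn"]
27. n10.val = "znp"  [S.env ++ "p"]
28. n16.idx = 7  [terminal]
29. n0.tag = false  [A.off > -7]
30. n0.val = 1  [A.off + a.idx + 1]
31. n0.env = "wznp"  ["w" ++ B.val]

17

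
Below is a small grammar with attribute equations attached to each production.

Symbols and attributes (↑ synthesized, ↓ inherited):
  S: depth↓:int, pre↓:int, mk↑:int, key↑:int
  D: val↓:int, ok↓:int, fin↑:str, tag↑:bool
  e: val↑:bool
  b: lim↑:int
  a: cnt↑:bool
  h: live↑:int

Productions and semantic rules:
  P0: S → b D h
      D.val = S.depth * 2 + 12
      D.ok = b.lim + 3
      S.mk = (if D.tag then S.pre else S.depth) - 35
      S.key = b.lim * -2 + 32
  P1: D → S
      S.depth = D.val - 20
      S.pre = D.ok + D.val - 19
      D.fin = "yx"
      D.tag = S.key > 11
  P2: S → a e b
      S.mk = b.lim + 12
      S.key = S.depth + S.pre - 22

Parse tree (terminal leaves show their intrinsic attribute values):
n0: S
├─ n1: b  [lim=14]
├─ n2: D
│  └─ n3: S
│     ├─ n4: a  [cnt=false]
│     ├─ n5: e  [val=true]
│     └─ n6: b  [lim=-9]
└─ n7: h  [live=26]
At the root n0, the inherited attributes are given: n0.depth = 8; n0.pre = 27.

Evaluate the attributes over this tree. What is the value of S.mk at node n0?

-8

1. n0.depth = 8  [given at root]
2. n0.pre = 27  [given at root]
3. n1.lim = 14  [terminal]
4. n2.val = 28  [S.depth * 2 + 12]
5. n2.ok = 17  [b.lim + 3]
6. n3.depth = 8  [D.val - 20]
7. n3.pre = 26  [D.ok + D.val - 19]
8. n4.cnt = false  [terminal]
9. n5.val = true  [terminal]
10. n6.lim = -9  [terminal]
11. n3.mk = 3  [b.lim + 12]
12. n3.key = 12  [S.depth + S.pre - 22]
13. n2.fin = "yx"  ["yx"]
14. n2.tag = true  [S.key > 11]
15. n7.live = 26  [terminal]
16. n0.mk = -8  [(if D.tag then S.pre else S.depth) - 35]
17. n0.key = 4  [b.lim * -2 + 32]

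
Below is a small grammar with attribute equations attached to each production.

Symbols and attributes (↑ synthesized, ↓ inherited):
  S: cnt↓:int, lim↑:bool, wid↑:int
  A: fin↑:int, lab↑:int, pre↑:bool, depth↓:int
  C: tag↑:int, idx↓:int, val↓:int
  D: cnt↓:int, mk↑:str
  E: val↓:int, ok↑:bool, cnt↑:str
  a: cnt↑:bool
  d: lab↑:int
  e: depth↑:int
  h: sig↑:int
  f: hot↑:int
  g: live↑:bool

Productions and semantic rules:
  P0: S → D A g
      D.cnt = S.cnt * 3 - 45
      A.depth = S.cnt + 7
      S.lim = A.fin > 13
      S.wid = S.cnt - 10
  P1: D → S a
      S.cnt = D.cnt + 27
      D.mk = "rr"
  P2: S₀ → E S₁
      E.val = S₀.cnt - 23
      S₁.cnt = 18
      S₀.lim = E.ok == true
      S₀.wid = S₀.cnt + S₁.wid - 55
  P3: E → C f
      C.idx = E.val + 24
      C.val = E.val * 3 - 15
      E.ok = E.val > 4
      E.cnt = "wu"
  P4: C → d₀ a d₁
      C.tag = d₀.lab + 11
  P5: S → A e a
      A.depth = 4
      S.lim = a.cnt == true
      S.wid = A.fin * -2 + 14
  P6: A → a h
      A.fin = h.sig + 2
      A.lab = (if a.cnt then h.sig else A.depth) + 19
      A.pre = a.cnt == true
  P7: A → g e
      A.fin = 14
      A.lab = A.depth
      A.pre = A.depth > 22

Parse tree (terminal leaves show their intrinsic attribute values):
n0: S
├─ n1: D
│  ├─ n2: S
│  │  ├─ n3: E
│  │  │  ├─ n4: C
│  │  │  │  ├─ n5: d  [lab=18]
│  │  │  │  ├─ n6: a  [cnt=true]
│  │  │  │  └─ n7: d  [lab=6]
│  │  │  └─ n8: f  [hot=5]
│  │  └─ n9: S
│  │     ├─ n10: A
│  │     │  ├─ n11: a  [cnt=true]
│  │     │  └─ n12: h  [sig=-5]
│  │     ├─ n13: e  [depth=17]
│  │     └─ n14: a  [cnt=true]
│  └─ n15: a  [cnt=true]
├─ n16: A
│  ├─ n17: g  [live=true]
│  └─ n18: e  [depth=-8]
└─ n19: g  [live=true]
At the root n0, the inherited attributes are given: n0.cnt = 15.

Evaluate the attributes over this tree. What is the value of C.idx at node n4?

28

1. n0.cnt = 15  [given at root]
2. n1.cnt = 0  [S.cnt * 3 - 45]
3. n2.cnt = 27  [D.cnt + 27]
4. n3.val = 4  [S₀.cnt - 23]
5. n4.idx = 28  [E.val + 24]
6. n4.val = -3  [E.val * 3 - 15]
7. n5.lab = 18  [terminal]
8. n6.cnt = true  [terminal]
9. n7.lab = 6  [terminal]
10. n4.tag = 29  [d₀.lab + 11]
11. n8.hot = 5  [terminal]
12. n3.ok = false  [E.val > 4]
13. n3.cnt = "wu"  ["wu"]
14. n9.cnt = 18  [18]
15. n10.depth = 4  [4]
16. n11.cnt = true  [terminal]
17. n12.sig = -5  [terminal]
18. n10.fin = -3  [h.sig + 2]
19. n10.lab = 14  [(if a.cnt then h.sig else A.depth) + 19]
20. n10.pre = true  [a.cnt == true]
21. n13.depth = 17  [terminal]
22. n14.cnt = true  [terminal]
23. n9.lim = true  [a.cnt == true]
24. n9.wid = 20  [A.fin * -2 + 14]
25. n2.lim = false  [E.ok == true]
26. n2.wid = -8  [S₀.cnt + S₁.wid - 55]
27. n15.cnt = true  [terminal]
28. n1.mk = "rr"  ["rr"]
29. n16.depth = 22  [S.cnt + 7]
30. n17.live = true  [terminal]
31. n18.depth = -8  [terminal]
32. n16.fin = 14  [14]
33. n16.lab = 22  [A.depth]
34. n16.pre = false  [A.depth > 22]
35. n19.live = true  [terminal]
36. n0.lim = true  [A.fin > 13]
37. n0.wid = 5  [S.cnt - 10]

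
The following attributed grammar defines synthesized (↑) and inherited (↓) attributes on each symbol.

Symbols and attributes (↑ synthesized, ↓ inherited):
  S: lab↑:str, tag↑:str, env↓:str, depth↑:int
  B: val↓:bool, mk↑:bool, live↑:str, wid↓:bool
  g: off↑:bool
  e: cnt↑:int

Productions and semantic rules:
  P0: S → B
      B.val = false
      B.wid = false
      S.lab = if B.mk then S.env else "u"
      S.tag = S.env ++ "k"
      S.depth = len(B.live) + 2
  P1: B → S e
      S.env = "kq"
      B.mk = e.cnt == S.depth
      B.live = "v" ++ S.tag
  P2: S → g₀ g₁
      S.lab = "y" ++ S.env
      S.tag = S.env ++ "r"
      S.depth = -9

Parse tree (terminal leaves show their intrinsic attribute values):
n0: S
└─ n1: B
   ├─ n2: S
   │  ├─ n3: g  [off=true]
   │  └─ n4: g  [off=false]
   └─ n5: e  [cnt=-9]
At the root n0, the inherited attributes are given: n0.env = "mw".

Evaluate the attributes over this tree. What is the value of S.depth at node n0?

6

1. n0.env = "mw"  [given at root]
2. n1.val = false  [false]
3. n1.wid = false  [false]
4. n2.env = "kq"  ["kq"]
5. n3.off = true  [terminal]
6. n4.off = false  [terminal]
7. n2.lab = "ykq"  ["y" ++ S.env]
8. n2.tag = "kqr"  [S.env ++ "r"]
9. n2.depth = -9  [-9]
10. n5.cnt = -9  [terminal]
11. n1.mk = true  [e.cnt == S.depth]
12. n1.live = "vkqr"  ["v" ++ S.tag]
13. n0.lab = "mw"  [if B.mk then S.env else "u"]
14. n0.tag = "mwk"  [S.env ++ "k"]
15. n0.depth = 6  [len(B.live) + 2]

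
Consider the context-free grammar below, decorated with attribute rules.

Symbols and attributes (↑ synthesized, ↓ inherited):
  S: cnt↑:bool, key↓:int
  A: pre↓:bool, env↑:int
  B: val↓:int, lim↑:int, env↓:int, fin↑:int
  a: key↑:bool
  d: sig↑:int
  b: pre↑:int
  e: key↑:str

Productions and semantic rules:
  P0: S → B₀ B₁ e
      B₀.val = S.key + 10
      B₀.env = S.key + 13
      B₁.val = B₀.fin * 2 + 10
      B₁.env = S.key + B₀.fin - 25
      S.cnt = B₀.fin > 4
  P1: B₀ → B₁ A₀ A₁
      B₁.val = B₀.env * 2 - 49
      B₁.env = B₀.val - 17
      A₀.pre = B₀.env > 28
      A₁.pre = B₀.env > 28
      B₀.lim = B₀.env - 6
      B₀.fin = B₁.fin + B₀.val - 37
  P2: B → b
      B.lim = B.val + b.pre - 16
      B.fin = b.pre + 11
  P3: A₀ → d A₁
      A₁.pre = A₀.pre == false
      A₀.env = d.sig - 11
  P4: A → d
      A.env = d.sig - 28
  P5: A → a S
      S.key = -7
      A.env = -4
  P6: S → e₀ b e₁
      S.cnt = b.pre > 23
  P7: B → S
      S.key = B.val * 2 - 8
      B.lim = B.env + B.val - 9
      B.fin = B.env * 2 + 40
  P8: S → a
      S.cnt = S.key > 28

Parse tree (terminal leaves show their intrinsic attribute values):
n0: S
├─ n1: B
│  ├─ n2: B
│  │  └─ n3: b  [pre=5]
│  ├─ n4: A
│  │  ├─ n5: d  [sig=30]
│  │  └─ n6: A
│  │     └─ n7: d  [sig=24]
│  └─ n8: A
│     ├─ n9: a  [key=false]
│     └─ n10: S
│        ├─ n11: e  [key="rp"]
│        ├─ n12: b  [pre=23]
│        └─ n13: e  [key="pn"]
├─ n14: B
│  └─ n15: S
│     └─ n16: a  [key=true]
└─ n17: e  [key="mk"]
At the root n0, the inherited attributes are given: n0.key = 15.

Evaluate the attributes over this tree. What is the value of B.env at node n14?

1. n0.key = 15  [given at root]
2. n1.val = 25  [S.key + 10]
3. n1.env = 28  [S.key + 13]
4. n2.val = 7  [B₀.env * 2 - 49]
5. n2.env = 8  [B₀.val - 17]
6. n3.pre = 5  [terminal]
7. n2.lim = -4  [B.val + b.pre - 16]
8. n2.fin = 16  [b.pre + 11]
9. n4.pre = false  [B₀.env > 28]
10. n5.sig = 30  [terminal]
11. n6.pre = true  [A₀.pre == false]
12. n7.sig = 24  [terminal]
13. n6.env = -4  [d.sig - 28]
14. n4.env = 19  [d.sig - 11]
15. n8.pre = false  [B₀.env > 28]
16. n9.key = false  [terminal]
17. n10.key = -7  [-7]
18. n11.key = "rp"  [terminal]
19. n12.pre = 23  [terminal]
20. n13.key = "pn"  [terminal]
21. n10.cnt = false  [b.pre > 23]
22. n8.env = -4  [-4]
23. n1.lim = 22  [B₀.env - 6]
24. n1.fin = 4  [B₁.fin + B₀.val - 37]
25. n14.val = 18  [B₀.fin * 2 + 10]
26. n14.env = -6  [S.key + B₀.fin - 25]
27. n15.key = 28  [B.val * 2 - 8]
28. n16.key = true  [terminal]
29. n15.cnt = false  [S.key > 28]
30. n14.lim = 3  [B.env + B.val - 9]
31. n14.fin = 28  [B.env * 2 + 40]
32. n17.key = "mk"  [terminal]
33. n0.cnt = false  [B₀.fin > 4]

-6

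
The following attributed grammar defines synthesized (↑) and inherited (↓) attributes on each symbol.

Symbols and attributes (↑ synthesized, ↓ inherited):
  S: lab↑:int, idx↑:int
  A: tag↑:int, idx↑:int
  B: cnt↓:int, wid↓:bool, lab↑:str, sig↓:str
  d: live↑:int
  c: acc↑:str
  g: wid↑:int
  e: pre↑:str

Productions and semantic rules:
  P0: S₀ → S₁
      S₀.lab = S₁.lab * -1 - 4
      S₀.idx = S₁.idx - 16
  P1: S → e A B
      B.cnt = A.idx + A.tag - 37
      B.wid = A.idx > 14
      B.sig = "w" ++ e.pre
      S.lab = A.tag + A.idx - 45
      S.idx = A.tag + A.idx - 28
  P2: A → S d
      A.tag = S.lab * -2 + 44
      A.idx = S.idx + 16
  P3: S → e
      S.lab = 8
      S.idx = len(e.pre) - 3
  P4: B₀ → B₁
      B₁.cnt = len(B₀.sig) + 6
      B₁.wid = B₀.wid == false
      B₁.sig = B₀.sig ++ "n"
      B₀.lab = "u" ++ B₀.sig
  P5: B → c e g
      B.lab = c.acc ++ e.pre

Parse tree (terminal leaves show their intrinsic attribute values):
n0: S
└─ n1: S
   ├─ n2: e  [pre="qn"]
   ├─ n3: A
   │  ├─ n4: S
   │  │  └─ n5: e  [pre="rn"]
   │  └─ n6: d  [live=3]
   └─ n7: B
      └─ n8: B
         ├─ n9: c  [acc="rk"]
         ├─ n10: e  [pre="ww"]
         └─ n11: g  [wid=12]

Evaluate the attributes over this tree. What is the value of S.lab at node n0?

1. n2.pre = "qn"  [terminal]
2. n5.pre = "rn"  [terminal]
3. n4.lab = 8  [8]
4. n4.idx = -1  [len(e.pre) - 3]
5. n6.live = 3  [terminal]
6. n3.tag = 28  [S.lab * -2 + 44]
7. n3.idx = 15  [S.idx + 16]
8. n7.cnt = 6  [A.idx + A.tag - 37]
9. n7.wid = true  [A.idx > 14]
10. n7.sig = "wqn"  ["w" ++ e.pre]
11. n8.cnt = 9  [len(B₀.sig) + 6]
12. n8.wid = false  [B₀.wid == false]
13. n8.sig = "wqnn"  [B₀.sig ++ "n"]
14. n9.acc = "rk"  [terminal]
15. n10.pre = "ww"  [terminal]
16. n11.wid = 12  [terminal]
17. n8.lab = "rkww"  [c.acc ++ e.pre]
18. n7.lab = "uwqn"  ["u" ++ B₀.sig]
19. n1.lab = -2  [A.tag + A.idx - 45]
20. n1.idx = 15  [A.tag + A.idx - 28]
21. n0.lab = -2  [S₁.lab * -1 - 4]
22. n0.idx = -1  [S₁.idx - 16]

-2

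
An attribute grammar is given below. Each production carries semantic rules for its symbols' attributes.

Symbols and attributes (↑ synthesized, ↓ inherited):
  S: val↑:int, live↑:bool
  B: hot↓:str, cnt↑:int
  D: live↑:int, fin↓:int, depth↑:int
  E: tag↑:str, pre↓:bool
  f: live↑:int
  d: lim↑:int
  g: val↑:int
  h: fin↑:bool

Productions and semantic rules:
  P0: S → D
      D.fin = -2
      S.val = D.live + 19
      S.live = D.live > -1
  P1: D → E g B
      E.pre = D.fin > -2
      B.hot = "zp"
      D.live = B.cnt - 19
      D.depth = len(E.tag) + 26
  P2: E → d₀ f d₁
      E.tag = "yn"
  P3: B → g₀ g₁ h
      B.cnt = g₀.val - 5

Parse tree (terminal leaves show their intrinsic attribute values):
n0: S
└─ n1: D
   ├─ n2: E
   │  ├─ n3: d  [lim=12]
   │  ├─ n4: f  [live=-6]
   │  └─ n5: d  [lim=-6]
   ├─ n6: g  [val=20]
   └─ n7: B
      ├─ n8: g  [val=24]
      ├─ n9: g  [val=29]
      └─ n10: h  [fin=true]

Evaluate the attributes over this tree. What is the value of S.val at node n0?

1. n1.fin = -2  [-2]
2. n2.pre = false  [D.fin > -2]
3. n3.lim = 12  [terminal]
4. n4.live = -6  [terminal]
5. n5.lim = -6  [terminal]
6. n2.tag = "yn"  ["yn"]
7. n6.val = 20  [terminal]
8. n7.hot = "zp"  ["zp"]
9. n8.val = 24  [terminal]
10. n9.val = 29  [terminal]
11. n10.fin = true  [terminal]
12. n7.cnt = 19  [g₀.val - 5]
13. n1.live = 0  [B.cnt - 19]
14. n1.depth = 28  [len(E.tag) + 26]
15. n0.val = 19  [D.live + 19]
16. n0.live = true  [D.live > -1]

19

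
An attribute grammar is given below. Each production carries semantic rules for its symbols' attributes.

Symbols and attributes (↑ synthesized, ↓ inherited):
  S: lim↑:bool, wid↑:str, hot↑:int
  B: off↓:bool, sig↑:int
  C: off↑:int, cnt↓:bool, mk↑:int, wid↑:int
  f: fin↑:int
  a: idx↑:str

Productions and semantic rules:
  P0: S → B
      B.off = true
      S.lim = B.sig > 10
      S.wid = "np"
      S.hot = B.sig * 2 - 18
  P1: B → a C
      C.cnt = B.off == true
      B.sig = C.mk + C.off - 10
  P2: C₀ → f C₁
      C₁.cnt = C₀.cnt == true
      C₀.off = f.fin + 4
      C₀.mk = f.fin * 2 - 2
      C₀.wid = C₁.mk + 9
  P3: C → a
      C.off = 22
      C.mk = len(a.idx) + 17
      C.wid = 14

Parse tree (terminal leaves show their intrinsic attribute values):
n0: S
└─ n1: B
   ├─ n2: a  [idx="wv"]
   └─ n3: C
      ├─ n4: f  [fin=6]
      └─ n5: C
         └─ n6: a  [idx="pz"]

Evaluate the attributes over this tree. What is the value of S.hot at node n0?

2

1. n1.off = true  [true]
2. n2.idx = "wv"  [terminal]
3. n3.cnt = true  [B.off == true]
4. n4.fin = 6  [terminal]
5. n5.cnt = true  [C₀.cnt == true]
6. n6.idx = "pz"  [terminal]
7. n5.off = 22  [22]
8. n5.mk = 19  [len(a.idx) + 17]
9. n5.wid = 14  [14]
10. n3.off = 10  [f.fin + 4]
11. n3.mk = 10  [f.fin * 2 - 2]
12. n3.wid = 28  [C₁.mk + 9]
13. n1.sig = 10  [C.mk + C.off - 10]
14. n0.lim = false  [B.sig > 10]
15. n0.wid = "np"  ["np"]
16. n0.hot = 2  [B.sig * 2 - 18]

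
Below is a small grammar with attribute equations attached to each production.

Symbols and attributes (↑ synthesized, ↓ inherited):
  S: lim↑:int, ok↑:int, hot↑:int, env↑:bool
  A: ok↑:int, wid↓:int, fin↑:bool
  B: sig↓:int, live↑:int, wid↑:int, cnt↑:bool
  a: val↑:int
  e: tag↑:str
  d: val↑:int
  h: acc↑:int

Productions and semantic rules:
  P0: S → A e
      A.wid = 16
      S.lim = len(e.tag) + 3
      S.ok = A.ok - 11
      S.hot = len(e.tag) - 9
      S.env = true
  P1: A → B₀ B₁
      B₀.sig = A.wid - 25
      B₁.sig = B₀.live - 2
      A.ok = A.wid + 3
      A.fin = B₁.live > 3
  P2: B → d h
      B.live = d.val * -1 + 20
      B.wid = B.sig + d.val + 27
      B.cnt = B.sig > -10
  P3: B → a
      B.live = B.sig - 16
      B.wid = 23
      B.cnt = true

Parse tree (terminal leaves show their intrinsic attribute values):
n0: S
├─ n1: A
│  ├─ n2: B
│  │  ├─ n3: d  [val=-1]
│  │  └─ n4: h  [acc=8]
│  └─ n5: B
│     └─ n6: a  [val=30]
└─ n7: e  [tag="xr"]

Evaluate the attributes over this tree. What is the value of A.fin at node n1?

1. n1.wid = 16  [16]
2. n2.sig = -9  [A.wid - 25]
3. n3.val = -1  [terminal]
4. n4.acc = 8  [terminal]
5. n2.live = 21  [d.val * -1 + 20]
6. n2.wid = 17  [B.sig + d.val + 27]
7. n2.cnt = true  [B.sig > -10]
8. n5.sig = 19  [B₀.live - 2]
9. n6.val = 30  [terminal]
10. n5.live = 3  [B.sig - 16]
11. n5.wid = 23  [23]
12. n5.cnt = true  [true]
13. n1.ok = 19  [A.wid + 3]
14. n1.fin = false  [B₁.live > 3]
15. n7.tag = "xr"  [terminal]
16. n0.lim = 5  [len(e.tag) + 3]
17. n0.ok = 8  [A.ok - 11]
18. n0.hot = -7  [len(e.tag) - 9]
19. n0.env = true  [true]

false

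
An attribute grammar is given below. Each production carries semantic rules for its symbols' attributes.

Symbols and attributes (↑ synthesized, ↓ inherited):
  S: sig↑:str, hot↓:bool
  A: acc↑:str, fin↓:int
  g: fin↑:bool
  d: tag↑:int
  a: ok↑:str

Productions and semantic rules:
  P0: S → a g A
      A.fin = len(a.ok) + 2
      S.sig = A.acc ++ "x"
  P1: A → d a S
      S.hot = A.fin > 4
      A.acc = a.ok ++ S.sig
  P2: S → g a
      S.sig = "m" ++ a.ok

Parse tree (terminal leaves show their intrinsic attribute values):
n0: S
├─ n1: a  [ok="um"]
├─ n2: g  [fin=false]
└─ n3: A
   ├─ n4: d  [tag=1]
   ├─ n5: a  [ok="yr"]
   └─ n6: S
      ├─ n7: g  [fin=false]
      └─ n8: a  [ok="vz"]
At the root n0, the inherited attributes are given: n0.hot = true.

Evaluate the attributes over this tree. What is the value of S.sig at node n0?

1. n0.hot = true  [given at root]
2. n1.ok = "um"  [terminal]
3. n2.fin = false  [terminal]
4. n3.fin = 4  [len(a.ok) + 2]
5. n4.tag = 1  [terminal]
6. n5.ok = "yr"  [terminal]
7. n6.hot = false  [A.fin > 4]
8. n7.fin = false  [terminal]
9. n8.ok = "vz"  [terminal]
10. n6.sig = "mvz"  ["m" ++ a.ok]
11. n3.acc = "yrmvz"  [a.ok ++ S.sig]
12. n0.sig = "yrmvzx"  [A.acc ++ "x"]

"yrmvzx"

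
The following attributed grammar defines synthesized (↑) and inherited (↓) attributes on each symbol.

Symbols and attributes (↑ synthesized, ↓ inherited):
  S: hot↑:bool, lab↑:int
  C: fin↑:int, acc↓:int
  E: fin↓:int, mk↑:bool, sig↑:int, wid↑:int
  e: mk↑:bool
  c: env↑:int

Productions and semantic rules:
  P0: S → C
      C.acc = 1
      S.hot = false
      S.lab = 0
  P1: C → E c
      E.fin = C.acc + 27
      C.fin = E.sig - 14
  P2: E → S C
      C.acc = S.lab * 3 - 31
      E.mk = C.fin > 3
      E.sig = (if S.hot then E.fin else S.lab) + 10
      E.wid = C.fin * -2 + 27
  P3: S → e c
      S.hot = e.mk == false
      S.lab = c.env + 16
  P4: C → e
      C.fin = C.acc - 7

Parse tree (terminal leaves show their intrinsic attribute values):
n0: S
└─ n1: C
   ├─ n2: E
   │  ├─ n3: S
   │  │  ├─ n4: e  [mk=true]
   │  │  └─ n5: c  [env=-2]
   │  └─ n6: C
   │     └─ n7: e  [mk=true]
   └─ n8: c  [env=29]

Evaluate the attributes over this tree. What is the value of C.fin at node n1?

1. n1.acc = 1  [1]
2. n2.fin = 28  [C.acc + 27]
3. n4.mk = true  [terminal]
4. n5.env = -2  [terminal]
5. n3.hot = false  [e.mk == false]
6. n3.lab = 14  [c.env + 16]
7. n6.acc = 11  [S.lab * 3 - 31]
8. n7.mk = true  [terminal]
9. n6.fin = 4  [C.acc - 7]
10. n2.mk = true  [C.fin > 3]
11. n2.sig = 24  [(if S.hot then E.fin else S.lab) + 10]
12. n2.wid = 19  [C.fin * -2 + 27]
13. n8.env = 29  [terminal]
14. n1.fin = 10  [E.sig - 14]
15. n0.hot = false  [false]
16. n0.lab = 0  [0]

10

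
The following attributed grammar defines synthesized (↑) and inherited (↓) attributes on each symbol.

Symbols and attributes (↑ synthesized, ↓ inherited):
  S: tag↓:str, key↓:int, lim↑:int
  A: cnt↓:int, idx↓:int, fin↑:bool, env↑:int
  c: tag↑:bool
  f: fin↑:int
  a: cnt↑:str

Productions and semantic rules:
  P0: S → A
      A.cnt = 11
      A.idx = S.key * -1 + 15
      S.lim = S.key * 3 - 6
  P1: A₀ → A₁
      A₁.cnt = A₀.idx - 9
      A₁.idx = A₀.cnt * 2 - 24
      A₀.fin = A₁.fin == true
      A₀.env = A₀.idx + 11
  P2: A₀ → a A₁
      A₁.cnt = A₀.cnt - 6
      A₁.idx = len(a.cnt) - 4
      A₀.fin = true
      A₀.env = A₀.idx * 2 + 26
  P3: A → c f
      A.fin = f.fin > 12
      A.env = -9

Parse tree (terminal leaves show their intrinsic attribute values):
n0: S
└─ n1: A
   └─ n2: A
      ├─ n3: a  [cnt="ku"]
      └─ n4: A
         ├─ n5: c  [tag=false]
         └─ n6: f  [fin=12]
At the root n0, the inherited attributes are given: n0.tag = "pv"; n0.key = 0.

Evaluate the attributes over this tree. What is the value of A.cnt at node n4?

1. n0.tag = "pv"  [given at root]
2. n0.key = 0  [given at root]
3. n1.cnt = 11  [11]
4. n1.idx = 15  [S.key * -1 + 15]
5. n2.cnt = 6  [A₀.idx - 9]
6. n2.idx = -2  [A₀.cnt * 2 - 24]
7. n3.cnt = "ku"  [terminal]
8. n4.cnt = 0  [A₀.cnt - 6]
9. n4.idx = -2  [len(a.cnt) - 4]
10. n5.tag = false  [terminal]
11. n6.fin = 12  [terminal]
12. n4.fin = false  [f.fin > 12]
13. n4.env = -9  [-9]
14. n2.fin = true  [true]
15. n2.env = 22  [A₀.idx * 2 + 26]
16. n1.fin = true  [A₁.fin == true]
17. n1.env = 26  [A₀.idx + 11]
18. n0.lim = -6  [S.key * 3 - 6]

0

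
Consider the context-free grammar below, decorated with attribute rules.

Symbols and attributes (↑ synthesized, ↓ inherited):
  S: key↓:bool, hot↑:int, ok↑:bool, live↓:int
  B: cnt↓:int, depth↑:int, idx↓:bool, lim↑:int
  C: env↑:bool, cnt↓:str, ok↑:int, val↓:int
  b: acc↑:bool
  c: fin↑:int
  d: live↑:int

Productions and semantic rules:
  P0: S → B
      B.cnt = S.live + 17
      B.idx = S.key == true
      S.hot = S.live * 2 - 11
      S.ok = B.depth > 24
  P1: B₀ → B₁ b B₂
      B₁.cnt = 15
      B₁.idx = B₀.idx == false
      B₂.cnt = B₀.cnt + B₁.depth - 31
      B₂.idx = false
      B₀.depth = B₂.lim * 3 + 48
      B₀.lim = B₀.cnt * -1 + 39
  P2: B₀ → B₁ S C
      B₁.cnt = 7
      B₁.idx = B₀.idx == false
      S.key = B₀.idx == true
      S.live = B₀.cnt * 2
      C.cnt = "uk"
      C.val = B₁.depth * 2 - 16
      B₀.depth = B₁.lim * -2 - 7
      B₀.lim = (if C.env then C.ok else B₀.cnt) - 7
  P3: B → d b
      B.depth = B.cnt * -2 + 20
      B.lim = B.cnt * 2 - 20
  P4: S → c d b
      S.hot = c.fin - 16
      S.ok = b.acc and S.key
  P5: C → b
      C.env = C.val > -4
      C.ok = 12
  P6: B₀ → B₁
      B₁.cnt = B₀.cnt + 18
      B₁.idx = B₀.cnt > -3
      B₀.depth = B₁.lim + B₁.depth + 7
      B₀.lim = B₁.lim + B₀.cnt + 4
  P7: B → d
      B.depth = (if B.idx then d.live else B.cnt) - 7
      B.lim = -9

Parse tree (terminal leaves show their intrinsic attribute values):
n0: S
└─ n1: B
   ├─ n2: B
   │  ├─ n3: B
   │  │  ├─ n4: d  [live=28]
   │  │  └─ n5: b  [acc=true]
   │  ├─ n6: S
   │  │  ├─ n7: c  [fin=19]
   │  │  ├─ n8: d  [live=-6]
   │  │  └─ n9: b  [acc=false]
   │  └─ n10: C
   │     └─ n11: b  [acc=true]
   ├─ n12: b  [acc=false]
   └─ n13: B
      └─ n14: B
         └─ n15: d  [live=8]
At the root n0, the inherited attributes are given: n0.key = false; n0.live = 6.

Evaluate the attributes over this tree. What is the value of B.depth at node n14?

1. n0.key = false  [given at root]
2. n0.live = 6  [given at root]
3. n1.cnt = 23  [S.live + 17]
4. n1.idx = false  [S.key == true]
5. n2.cnt = 15  [15]
6. n2.idx = true  [B₀.idx == false]
7. n3.cnt = 7  [7]
8. n3.idx = false  [B₀.idx == false]
9. n4.live = 28  [terminal]
10. n5.acc = true  [terminal]
11. n3.depth = 6  [B.cnt * -2 + 20]
12. n3.lim = -6  [B.cnt * 2 - 20]
13. n6.key = true  [B₀.idx == true]
14. n6.live = 30  [B₀.cnt * 2]
15. n7.fin = 19  [terminal]
16. n8.live = -6  [terminal]
17. n9.acc = false  [terminal]
18. n6.hot = 3  [c.fin - 16]
19. n6.ok = false  [b.acc and S.key]
20. n10.cnt = "uk"  ["uk"]
21. n10.val = -4  [B₁.depth * 2 - 16]
22. n11.acc = true  [terminal]
23. n10.env = false  [C.val > -4]
24. n10.ok = 12  [12]
25. n2.depth = 5  [B₁.lim * -2 - 7]
26. n2.lim = 8  [(if C.env then C.ok else B₀.cnt) - 7]
27. n12.acc = false  [terminal]
28. n13.cnt = -3  [B₀.cnt + B₁.depth - 31]
29. n13.idx = false  [false]
30. n14.cnt = 15  [B₀.cnt + 18]
31. n14.idx = false  [B₀.cnt > -3]
32. n15.live = 8  [terminal]
33. n14.depth = 8  [(if B.idx then d.live else B.cnt) - 7]
34. n14.lim = -9  [-9]
35. n13.depth = 6  [B₁.lim + B₁.depth + 7]
36. n13.lim = -8  [B₁.lim + B₀.cnt + 4]
37. n1.depth = 24  [B₂.lim * 3 + 48]
38. n1.lim = 16  [B₀.cnt * -1 + 39]
39. n0.hot = 1  [S.live * 2 - 11]
40. n0.ok = false  [B.depth > 24]

8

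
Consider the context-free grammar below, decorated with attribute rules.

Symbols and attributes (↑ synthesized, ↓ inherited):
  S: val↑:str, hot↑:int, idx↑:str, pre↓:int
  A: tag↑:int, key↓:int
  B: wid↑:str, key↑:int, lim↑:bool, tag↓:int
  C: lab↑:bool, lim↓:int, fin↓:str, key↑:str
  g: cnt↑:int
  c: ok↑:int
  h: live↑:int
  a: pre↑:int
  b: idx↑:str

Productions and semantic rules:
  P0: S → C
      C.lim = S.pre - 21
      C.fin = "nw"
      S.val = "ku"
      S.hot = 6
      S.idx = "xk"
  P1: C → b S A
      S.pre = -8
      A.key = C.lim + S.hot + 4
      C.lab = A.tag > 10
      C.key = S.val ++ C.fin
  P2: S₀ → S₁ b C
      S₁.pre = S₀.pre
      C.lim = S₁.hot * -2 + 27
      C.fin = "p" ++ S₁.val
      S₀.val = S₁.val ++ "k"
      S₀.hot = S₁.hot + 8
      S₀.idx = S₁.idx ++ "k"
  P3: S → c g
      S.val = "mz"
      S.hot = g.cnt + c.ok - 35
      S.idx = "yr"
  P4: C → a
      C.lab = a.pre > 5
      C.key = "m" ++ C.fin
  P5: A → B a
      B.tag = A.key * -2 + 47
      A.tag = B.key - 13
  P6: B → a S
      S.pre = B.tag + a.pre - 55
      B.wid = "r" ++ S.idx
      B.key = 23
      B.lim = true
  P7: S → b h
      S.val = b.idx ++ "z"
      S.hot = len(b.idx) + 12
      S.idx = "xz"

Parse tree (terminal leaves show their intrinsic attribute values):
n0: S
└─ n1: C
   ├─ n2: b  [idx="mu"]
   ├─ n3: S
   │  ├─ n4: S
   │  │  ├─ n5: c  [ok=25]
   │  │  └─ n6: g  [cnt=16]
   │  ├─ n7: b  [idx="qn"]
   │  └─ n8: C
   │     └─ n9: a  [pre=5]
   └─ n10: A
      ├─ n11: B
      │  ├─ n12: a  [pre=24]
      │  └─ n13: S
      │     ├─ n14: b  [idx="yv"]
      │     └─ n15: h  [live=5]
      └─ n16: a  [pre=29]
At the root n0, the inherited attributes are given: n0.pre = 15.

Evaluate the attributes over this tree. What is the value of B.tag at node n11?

1. n0.pre = 15  [given at root]
2. n1.lim = -6  [S.pre - 21]
3. n1.fin = "nw"  ["nw"]
4. n2.idx = "mu"  [terminal]
5. n3.pre = -8  [-8]
6. n4.pre = -8  [S₀.pre]
7. n5.ok = 25  [terminal]
8. n6.cnt = 16  [terminal]
9. n4.val = "mz"  ["mz"]
10. n4.hot = 6  [g.cnt + c.ok - 35]
11. n4.idx = "yr"  ["yr"]
12. n7.idx = "qn"  [terminal]
13. n8.lim = 15  [S₁.hot * -2 + 27]
14. n8.fin = "pmz"  ["p" ++ S₁.val]
15. n9.pre = 5  [terminal]
16. n8.lab = false  [a.pre > 5]
17. n8.key = "mpmz"  ["m" ++ C.fin]
18. n3.val = "mzk"  [S₁.val ++ "k"]
19. n3.hot = 14  [S₁.hot + 8]
20. n3.idx = "yrk"  [S₁.idx ++ "k"]
21. n10.key = 12  [C.lim + S.hot + 4]
22. n11.tag = 23  [A.key * -2 + 47]
23. n12.pre = 24  [terminal]
24. n13.pre = -8  [B.tag + a.pre - 55]
25. n14.idx = "yv"  [terminal]
26. n15.live = 5  [terminal]
27. n13.val = "yvz"  [b.idx ++ "z"]
28. n13.hot = 14  [len(b.idx) + 12]
29. n13.idx = "xz"  ["xz"]
30. n11.wid = "rxz"  ["r" ++ S.idx]
31. n11.key = 23  [23]
32. n11.lim = true  [true]
33. n16.pre = 29  [terminal]
34. n10.tag = 10  [B.key - 13]
35. n1.lab = false  [A.tag > 10]
36. n1.key = "mzknw"  [S.val ++ C.fin]
37. n0.val = "ku"  ["ku"]
38. n0.hot = 6  [6]
39. n0.idx = "xk"  ["xk"]

23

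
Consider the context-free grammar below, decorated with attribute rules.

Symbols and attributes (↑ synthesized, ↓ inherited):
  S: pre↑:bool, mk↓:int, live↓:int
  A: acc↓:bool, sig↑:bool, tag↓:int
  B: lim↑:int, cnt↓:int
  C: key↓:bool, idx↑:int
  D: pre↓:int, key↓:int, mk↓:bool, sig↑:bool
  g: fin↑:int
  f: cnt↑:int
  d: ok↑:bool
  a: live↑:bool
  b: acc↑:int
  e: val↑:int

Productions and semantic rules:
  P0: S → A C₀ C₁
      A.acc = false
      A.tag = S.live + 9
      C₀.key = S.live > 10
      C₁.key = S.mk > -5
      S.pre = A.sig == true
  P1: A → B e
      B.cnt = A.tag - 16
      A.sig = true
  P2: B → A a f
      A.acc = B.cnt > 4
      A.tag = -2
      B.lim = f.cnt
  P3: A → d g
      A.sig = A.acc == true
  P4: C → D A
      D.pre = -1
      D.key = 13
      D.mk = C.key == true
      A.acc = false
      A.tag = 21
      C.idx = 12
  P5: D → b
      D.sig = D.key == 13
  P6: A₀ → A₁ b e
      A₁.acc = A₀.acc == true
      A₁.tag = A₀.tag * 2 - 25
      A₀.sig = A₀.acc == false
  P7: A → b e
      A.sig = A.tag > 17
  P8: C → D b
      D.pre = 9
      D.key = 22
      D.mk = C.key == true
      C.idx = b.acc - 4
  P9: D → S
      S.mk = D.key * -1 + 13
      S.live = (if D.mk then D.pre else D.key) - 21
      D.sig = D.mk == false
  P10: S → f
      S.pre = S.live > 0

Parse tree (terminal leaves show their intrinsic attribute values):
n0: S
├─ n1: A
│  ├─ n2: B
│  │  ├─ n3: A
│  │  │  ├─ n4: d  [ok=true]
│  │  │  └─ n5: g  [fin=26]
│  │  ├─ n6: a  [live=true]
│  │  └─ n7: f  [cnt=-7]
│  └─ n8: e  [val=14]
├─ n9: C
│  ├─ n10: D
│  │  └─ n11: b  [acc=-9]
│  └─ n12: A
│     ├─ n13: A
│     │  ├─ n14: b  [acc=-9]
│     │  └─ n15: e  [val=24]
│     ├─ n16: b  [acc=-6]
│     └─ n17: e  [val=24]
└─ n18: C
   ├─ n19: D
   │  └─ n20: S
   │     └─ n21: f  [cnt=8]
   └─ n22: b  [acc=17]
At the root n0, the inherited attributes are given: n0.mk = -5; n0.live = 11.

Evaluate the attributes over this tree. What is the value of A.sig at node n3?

1. n0.mk = -5  [given at root]
2. n0.live = 11  [given at root]
3. n1.acc = false  [false]
4. n1.tag = 20  [S.live + 9]
5. n2.cnt = 4  [A.tag - 16]
6. n3.acc = false  [B.cnt > 4]
7. n3.tag = -2  [-2]
8. n4.ok = true  [terminal]
9. n5.fin = 26  [terminal]
10. n3.sig = false  [A.acc == true]
11. n6.live = true  [terminal]
12. n7.cnt = -7  [terminal]
13. n2.lim = -7  [f.cnt]
14. n8.val = 14  [terminal]
15. n1.sig = true  [true]
16. n9.key = true  [S.live > 10]
17. n10.pre = -1  [-1]
18. n10.key = 13  [13]
19. n10.mk = true  [C.key == true]
20. n11.acc = -9  [terminal]
21. n10.sig = true  [D.key == 13]
22. n12.acc = false  [false]
23. n12.tag = 21  [21]
24. n13.acc = false  [A₀.acc == true]
25. n13.tag = 17  [A₀.tag * 2 - 25]
26. n14.acc = -9  [terminal]
27. n15.val = 24  [terminal]
28. n13.sig = false  [A.tag > 17]
29. n16.acc = -6  [terminal]
30. n17.val = 24  [terminal]
31. n12.sig = true  [A₀.acc == false]
32. n9.idx = 12  [12]
33. n18.key = false  [S.mk > -5]
34. n19.pre = 9  [9]
35. n19.key = 22  [22]
36. n19.mk = false  [C.key == true]
37. n20.mk = -9  [D.key * -1 + 13]
38. n20.live = 1  [(if D.mk then D.pre else D.key) - 21]
39. n21.cnt = 8  [terminal]
40. n20.pre = true  [S.live > 0]
41. n19.sig = true  [D.mk == false]
42. n22.acc = 17  [terminal]
43. n18.idx = 13  [b.acc - 4]
44. n0.pre = true  [A.sig == true]

false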